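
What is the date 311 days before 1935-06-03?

−3 → May 31, 1935 (end of May, 31 days; 308 left).
−31 → Apr 30, 1935 (end of Apr, 30 days; 277 left).
−30 → Mar 31, 1935 (end of Mar, 31 days; 247 left).
−31 → Feb 28, 1935 (end of Feb, 28 days; 216 left).
−28 → Jan 31, 1935 (end of Jan, 31 days; 188 left).
−31 → Dec 31, 1934 (end of Dec, 31 days; 157 left).
−31 → Nov 30, 1934 (end of Nov, 30 days; 126 left).
−30 → Oct 31, 1934 (end of Oct, 31 days; 96 left).
−31 → Sep 30, 1934 (end of Sep, 30 days; 65 left).
−30 → Aug 31, 1934 (end of Aug, 31 days; 35 left).
−31 → Jul 31, 1934 (end of Jul, 31 days; 4 left).
−4 → Jul 27, 1934.

July 27, 1934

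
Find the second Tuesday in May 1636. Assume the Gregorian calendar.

May 1, 1636 is a Thursday.
The first Tuesday is therefore May 6 (5 days later).
The second Tuesday is 6 + 1×7 = May 13.

May 13, 1636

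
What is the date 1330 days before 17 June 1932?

−366 (one year; includes Feb 29, 1932) → Jun 17, 1931 (964 left).
−365 (one year) → Jun 17, 1930 (599 left).
−365 (one year) → Jun 17, 1929 (234 left).
−17 → May 31, 1929 (end of May, 31 days; 217 left).
−31 → Apr 30, 1929 (end of Apr, 30 days; 186 left).
−30 → Mar 31, 1929 (end of Mar, 31 days; 156 left).
−31 → Feb 28, 1929 (end of Feb, 28 days; 125 left).
−28 → Jan 31, 1929 (end of Jan, 31 days; 97 left).
−31 → Dec 31, 1928 (end of Dec, 31 days; 66 left).
−31 → Nov 30, 1928 (end of Nov, 30 days; 35 left).
−30 → Oct 31, 1928 (end of Oct, 31 days; 5 left).
−5 → Oct 26, 1928.

October 26, 1928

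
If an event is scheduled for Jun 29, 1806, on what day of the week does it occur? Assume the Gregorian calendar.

Sunday

Doomsday rule: the anchor day for the 1800s is Friday. For year 06: 6÷12 = 0 r 6, and 6÷4 = 1, so 0+6+1 = 7.
Friday + 7 ≡ Friday — that's 1806's doomsday.
In June the doomsday date is Jun 6.
Jun 29 is 23 days after Jun 6; 23 mod 7 = 2, so Friday + 2 = Sunday.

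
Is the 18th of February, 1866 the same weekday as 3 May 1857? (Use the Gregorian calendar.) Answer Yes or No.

Yes

From May 3, 1857 to Feb 18, 1866 is 3213 days.
3213 mod 7 = 0, so they are the same weekday.
(May 3, 1857 is a Sunday; Feb 18, 1866 is a Sunday.)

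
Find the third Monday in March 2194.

March 1, 2194 is a Saturday.
The first Monday is therefore March 3 (2 days later).
The third Monday is 3 + 2×7 = March 17.

March 17, 2194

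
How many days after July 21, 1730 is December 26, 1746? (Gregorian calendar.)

6002

Jul 21, 1730 → Jul 21, 1731: 365 days.
Jul 21, 1731 → Jul 21, 1732: 366 days (Feb 29, 1732 is in that span).
Jul 21, 1732 → Jul 21, 1733: 365 days.
Jul 21, 1733 → Jul 21, 1734: 365 days.
Jul 21, 1734 → Jul 21, 1735: 365 days.
Jul 21, 1735 → Jul 21, 1736: 366 days (Feb 29, 1736 is in that span).
Jul 21, 1736 → Jul 21, 1737: 365 days.
Jul 21, 1737 → Jul 21, 1738: 365 days.
Jul 21, 1738 → Jul 21, 1739: 365 days.
Jul 21, 1739 → Jul 21, 1740: 366 days (Feb 29, 1740 is in that span).
Jul 21, 1740 → Jul 21, 1741: 365 days.
Jul 21, 1741 → Jul 21, 1742: 365 days.
Jul 21, 1742 → Jul 21, 1743: 365 days.
Jul 21, 1743 → Jul 21, 1744: 366 days (Feb 29, 1744 is in that span).
Jul 21, 1744 → Jul 21, 1745: 365 days.
Jul 21, 1745 → Jul 21, 1746: 365 days.
Jul 21, 1746 → Aug 21, 1746: 31 days (July has 31).
Aug 21, 1746 → Sep 21, 1746: 31 days (August has 31).
Sep 21, 1746 → Oct 21, 1746: 30 days (September has 30).
Oct 21, 1746 → Nov 21, 1746: 31 days (October has 31).
Nov 21, 1746 → Dec 21, 1746: 30 days (November has 30).
Dec 21, 1746 → Dec 26, 1746: 5 days.
Total: 6002 days.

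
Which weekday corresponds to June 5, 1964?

Doomsday rule: the anchor day for the 1900s is Wednesday. For year 64: 64÷12 = 5 r 4, and 4÷4 = 1, so 5+4+1 = 10.
Wednesday + 10 ≡ Saturday — that's 1964's doomsday.
In June the doomsday date is Jun 6.
Jun 5 is 1 day before Jun 6; 1 mod 7 = 1, so Saturday − 1 = Friday.

Friday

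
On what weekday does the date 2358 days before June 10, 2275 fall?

First find the weekday of Jun 10, 2275. Doomsday rule: the anchor day for the 2200s is Friday. For year 75: 75÷12 = 6 r 3, and 3÷4 = 0, so 6+3+0 = 9.
Friday + 9 ≡ Sunday — that's 2275's doomsday.
In June the doomsday date is Jun 6.
Jun 10 is 4 days after Jun 6; 4 mod 7 = 4, so Sunday + 4 = Thursday.
2358 mod 7 = 6, so 2358 days before a Thursday is Thursday − 6 = Friday.

Friday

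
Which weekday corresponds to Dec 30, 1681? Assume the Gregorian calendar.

Doomsday rule: the anchor day for the 1600s is Tuesday. For year 81: 81÷12 = 6 r 9, and 9÷4 = 2, so 6+9+2 = 17.
Tuesday + 17 ≡ Friday — that's 1681's doomsday.
In December the doomsday date is Dec 12.
Dec 30 is 18 days after Dec 12; 18 mod 7 = 4, so Friday + 4 = Tuesday.

Tuesday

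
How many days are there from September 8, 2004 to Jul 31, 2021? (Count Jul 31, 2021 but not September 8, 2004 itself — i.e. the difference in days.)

6170

Sep 8, 2004 → Sep 8, 2005: 365 days.
Sep 8, 2005 → Sep 8, 2006: 365 days.
Sep 8, 2006 → Sep 8, 2007: 365 days.
Sep 8, 2007 → Sep 8, 2008: 366 days (Feb 29, 2008 is in that span).
Sep 8, 2008 → Sep 8, 2009: 365 days.
Sep 8, 2009 → Sep 8, 2010: 365 days.
Sep 8, 2010 → Sep 8, 2011: 365 days.
Sep 8, 2011 → Sep 8, 2012: 366 days (Feb 29, 2012 is in that span).
Sep 8, 2012 → Sep 8, 2013: 365 days.
Sep 8, 2013 → Sep 8, 2014: 365 days.
Sep 8, 2014 → Sep 8, 2015: 365 days.
Sep 8, 2015 → Sep 8, 2016: 366 days (Feb 29, 2016 is in that span).
Sep 8, 2016 → Sep 8, 2017: 365 days.
Sep 8, 2017 → Sep 8, 2018: 365 days.
Sep 8, 2018 → Sep 8, 2019: 365 days.
Sep 8, 2019 → Sep 8, 2020: 366 days (Feb 29, 2020 is in that span).
Sep 8, 2020 → Oct 8, 2020: 30 days (September has 30).
Oct 8, 2020 → Nov 8, 2020: 31 days (October has 31).
Nov 8, 2020 → Dec 8, 2020: 30 days (November has 30).
Dec 8, 2020 → Jan 8, 2021: 31 days (December has 31).
Jan 8, 2021 → Feb 8, 2021: 31 days (January has 31).
Feb 8, 2021 → Mar 8, 2021: 28 days (February has 28).
Mar 8, 2021 → Apr 8, 2021: 31 days (March has 31).
Apr 8, 2021 → May 8, 2021: 30 days (April has 30).
May 8, 2021 → Jun 8, 2021: 31 days (May has 31).
Jun 8, 2021 → Jul 8, 2021: 30 days (June has 30).
Jul 8, 2021 → Jul 31, 2021: 23 days.
Total: 6170 days.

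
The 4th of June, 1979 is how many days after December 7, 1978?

179

Dec 7, 1978 → Jan 7, 1979: 31 days (December has 31).
Jan 7, 1979 → Feb 7, 1979: 31 days (January has 31).
Feb 7, 1979 → Mar 7, 1979: 28 days (February has 28).
Mar 7, 1979 → Apr 7, 1979: 31 days (March has 31).
Apr 7, 1979 → May 7, 1979: 30 days (April has 30).
May 7, 1979 → Jun 4, 1979: 28 days.
Total: 179 days.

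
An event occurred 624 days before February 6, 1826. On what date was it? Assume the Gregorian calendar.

May 23, 1824

−365 (one year) → Feb 6, 1825 (259 left).
−6 → Jan 31, 1825 (end of Jan, 31 days; 253 left).
−31 → Dec 31, 1824 (end of Dec, 31 days; 222 left).
−31 → Nov 30, 1824 (end of Nov, 30 days; 191 left).
−30 → Oct 31, 1824 (end of Oct, 31 days; 161 left).
−31 → Sep 30, 1824 (end of Sep, 30 days; 130 left).
−30 → Aug 31, 1824 (end of Aug, 31 days; 100 left).
−31 → Jul 31, 1824 (end of Jul, 31 days; 69 left).
−31 → Jun 30, 1824 (end of Jun, 30 days; 38 left).
−30 → May 31, 1824 (end of May, 31 days; 8 left).
−8 → May 23, 1824.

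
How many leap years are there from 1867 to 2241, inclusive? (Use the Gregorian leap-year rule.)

Multiples of 4 in [1867,2241]: 94.
Of those, multiples of 100: 4 (not leap unless ÷400).
Multiples of 400: 1.
Leap years = 94 − 4 + 1 = 91.

91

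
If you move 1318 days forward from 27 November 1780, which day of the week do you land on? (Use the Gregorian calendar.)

Nov 27, 1780 is a Monday.
1318 mod 7 = 2, so 1318 days after a Monday is Monday + 2 = Wednesday.

Wednesday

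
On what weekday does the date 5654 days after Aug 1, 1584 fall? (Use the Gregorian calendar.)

Monday

Aug 1, 1584 is a Wednesday.
5654 mod 7 = 5, so 5654 days after a Wednesday is Wednesday + 5 = Monday.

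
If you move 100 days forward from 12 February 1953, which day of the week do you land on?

First find the weekday of Feb 12, 1953. Doomsday rule: the anchor day for the 1900s is Wednesday. For year 53: 53÷12 = 4 r 5, and 5÷4 = 1, so 4+5+1 = 10.
Wednesday + 10 ≡ Saturday — that's 1953's doomsday.
In February the doomsday date is Feb 28 (1953 is not a leap year).
Feb 12 is 16 days before Feb 28; 16 mod 7 = 2, so Saturday − 2 = Thursday.
100 mod 7 = 2, so 100 days after a Thursday is Thursday + 2 = Saturday.

Saturday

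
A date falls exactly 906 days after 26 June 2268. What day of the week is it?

Monday

First find the weekday of Jun 26, 2268. Doomsday rule: the anchor day for the 2200s is Friday. For year 68: 68÷12 = 5 r 8, and 8÷4 = 2, so 5+8+2 = 15.
Friday + 15 ≡ Saturday — that's 2268's doomsday.
In June the doomsday date is Jun 6.
Jun 26 is 20 days after Jun 6; 20 mod 7 = 6, so Saturday + 6 = Friday.
906 mod 7 = 3, so 906 days after a Friday is Friday + 3 = Monday.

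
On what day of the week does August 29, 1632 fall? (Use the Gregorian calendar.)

Doomsday rule: the anchor day for the 1600s is Tuesday. For year 32: 32÷12 = 2 r 8, and 8÷4 = 2, so 2+8+2 = 12.
Tuesday + 12 ≡ Sunday — that's 1632's doomsday.
In August the doomsday date is Aug 8.
Aug 29 is 21 days after Aug 8; 21 mod 7 = 0, so Sunday + 0 = Sunday.

Sunday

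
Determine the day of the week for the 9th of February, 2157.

Doomsday rule: the anchor day for the 2100s is Sunday. For year 57: 57÷12 = 4 r 9, and 9÷4 = 2, so 4+9+2 = 15.
Sunday + 15 ≡ Monday — that's 2157's doomsday.
In February the doomsday date is Feb 28 (2157 is not a leap year).
Feb 9 is 19 days before Feb 28; 19 mod 7 = 5, so Monday − 5 = Wednesday.

Wednesday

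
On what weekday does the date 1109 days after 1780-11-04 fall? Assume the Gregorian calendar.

First find the weekday of Nov 4, 1780. Doomsday rule: the anchor day for the 1700s is Sunday. For year 80: 80÷12 = 6 r 8, and 8÷4 = 2, so 6+8+2 = 16.
Sunday + 16 ≡ Tuesday — that's 1780's doomsday.
In November the doomsday date is Nov 7.
Nov 4 is 3 days before Nov 7; 3 mod 7 = 3, so Tuesday − 3 = Saturday.
1109 mod 7 = 3, so 1109 days after a Saturday is Saturday + 3 = Tuesday.

Tuesday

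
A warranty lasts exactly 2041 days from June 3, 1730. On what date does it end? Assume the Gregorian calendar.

January 4, 1736

+365 (one year) → Jun 3, 1731 (1676 left).
+366 (one year; includes Feb 29, 1732) → Jun 3, 1732 (1310 left).
+365 (one year) → Jun 3, 1733 (945 left).
+365 (one year) → Jun 3, 1734 (580 left).
+365 (one year) → Jun 3, 1735 (215 left).
Jun has 30 days: +28 → Jul 1, 1735 (187 left).
Jul has 31 days: +31 → Aug 1, 1735 (156 left).
Aug has 31 days: +31 → Sep 1, 1735 (125 left).
Sep has 30 days: +30 → Oct 1, 1735 (95 left).
Oct has 31 days: +31 → Nov 1, 1735 (64 left).
Nov has 30 days: +30 → Dec 1, 1735 (34 left).
Dec has 31 days: +31 → Jan 1, 1736 (3 left).
+3 → Jan 4, 1736.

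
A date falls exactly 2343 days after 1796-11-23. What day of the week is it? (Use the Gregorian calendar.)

First find the weekday of Nov 23, 1796. Doomsday rule: the anchor day for the 1700s is Sunday. For year 96: 96÷12 = 8 r 0, and 0÷4 = 0, so 8+0+0 = 8.
Sunday + 8 ≡ Monday — that's 1796's doomsday.
In November the doomsday date is Nov 7.
Nov 23 is 16 days after Nov 7; 16 mod 7 = 2, so Monday + 2 = Wednesday.
2343 mod 7 = 5, so 2343 days after a Wednesday is Wednesday + 5 = Monday.

Monday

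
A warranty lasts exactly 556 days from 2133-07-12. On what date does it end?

January 19, 2135

+365 (one year) → Jul 12, 2134 (191 left).
Jul has 31 days: +20 → Aug 1, 2134 (171 left).
Aug has 31 days: +31 → Sep 1, 2134 (140 left).
Sep has 30 days: +30 → Oct 1, 2134 (110 left).
Oct has 31 days: +31 → Nov 1, 2134 (79 left).
Nov has 30 days: +30 → Dec 1, 2134 (49 left).
Dec has 31 days: +31 → Jan 1, 2135 (18 left).
+18 → Jan 19, 2135.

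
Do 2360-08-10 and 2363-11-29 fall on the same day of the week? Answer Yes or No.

From Aug 10, 2360 to Nov 29, 2363 is 1206 days.
1206 mod 7 = 2, so they are different weekdays.
(Aug 10, 2360 is a Wednesday; Nov 29, 2363 is a Friday.)

No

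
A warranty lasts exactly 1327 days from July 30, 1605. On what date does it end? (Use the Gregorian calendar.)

+365 (one year) → Jul 30, 1606 (962 left).
+365 (one year) → Jul 30, 1607 (597 left).
+366 (one year; includes Feb 29, 1608) → Jul 30, 1608 (231 left).
Jul has 31 days: +2 → Aug 1, 1608 (229 left).
Aug has 31 days: +31 → Sep 1, 1608 (198 left).
Sep has 30 days: +30 → Oct 1, 1608 (168 left).
Oct has 31 days: +31 → Nov 1, 1608 (137 left).
Nov has 30 days: +30 → Dec 1, 1608 (107 left).
Dec has 31 days: +31 → Jan 1, 1609 (76 left).
Jan has 31 days: +31 → Feb 1, 1609 (45 left).
Feb has 28 days: +28 → Mar 1, 1609 (17 left).
+17 → Mar 18, 1609.

March 18, 1609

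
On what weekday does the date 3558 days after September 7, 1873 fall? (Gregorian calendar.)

Tuesday

First find the weekday of Sep 7, 1873. Doomsday rule: the anchor day for the 1800s is Friday. For year 73: 73÷12 = 6 r 1, and 1÷4 = 0, so 6+1+0 = 7.
Friday + 7 ≡ Friday — that's 1873's doomsday.
In September the doomsday date is Sep 5.
Sep 7 is 2 days after Sep 5; 2 mod 7 = 2, so Friday + 2 = Sunday.
3558 mod 7 = 2, so 3558 days after a Sunday is Sunday + 2 = Tuesday.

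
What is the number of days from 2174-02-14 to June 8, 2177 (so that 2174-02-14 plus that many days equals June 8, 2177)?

Feb 14, 2174 → Feb 14, 2175: 365 days.
Feb 14, 2175 → Feb 14, 2176: 365 days.
Feb 14, 2176 → Feb 14, 2177: 366 days (Feb 29, 2176 is in that span).
Feb 14, 2177 → Mar 14, 2177: 28 days (February has 28).
Mar 14, 2177 → Apr 14, 2177: 31 days (March has 31).
Apr 14, 2177 → May 14, 2177: 30 days (April has 30).
May 14, 2177 → Jun 8, 2177: 25 days.
Total: 1210 days.

1210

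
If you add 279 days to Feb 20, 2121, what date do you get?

November 26, 2121

Feb has 28 days: +9 → Mar 1, 2121 (270 left).
Mar has 31 days: +31 → Apr 1, 2121 (239 left).
Apr has 30 days: +30 → May 1, 2121 (209 left).
May has 31 days: +31 → Jun 1, 2121 (178 left).
Jun has 30 days: +30 → Jul 1, 2121 (148 left).
Jul has 31 days: +31 → Aug 1, 2121 (117 left).
Aug has 31 days: +31 → Sep 1, 2121 (86 left).
Sep has 30 days: +30 → Oct 1, 2121 (56 left).
Oct has 31 days: +31 → Nov 1, 2121 (25 left).
+25 → Nov 26, 2121.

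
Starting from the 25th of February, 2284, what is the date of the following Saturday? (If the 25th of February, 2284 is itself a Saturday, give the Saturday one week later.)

Feb 25, 2284 is a Monday.
From Monday to the next Saturday is 5 days.
Feb 25, 2284 + 5 = Mar 1, 2284.

March 1, 2284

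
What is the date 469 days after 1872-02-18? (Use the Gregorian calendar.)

June 1, 1873

+366 (one year; includes Feb 29, 1872) → Feb 18, 1873 (103 left).
Feb has 28 days: +11 → Mar 1, 1873 (92 left).
Mar has 31 days: +31 → Apr 1, 1873 (61 left).
Apr has 30 days: +30 → May 1, 1873 (31 left).
May has 31 days: +31 → Jun 1, 1873 (0 left).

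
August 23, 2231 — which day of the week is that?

Doomsday rule: the anchor day for the 2200s is Friday. For year 31: 31÷12 = 2 r 7, and 7÷4 = 1, so 2+7+1 = 10.
Friday + 10 ≡ Monday — that's 2231's doomsday.
In August the doomsday date is Aug 8.
Aug 23 is 15 days after Aug 8; 15 mod 7 = 1, so Monday + 1 = Tuesday.

Tuesday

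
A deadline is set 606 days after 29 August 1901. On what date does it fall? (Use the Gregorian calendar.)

April 27, 1903

+365 (one year) → Aug 29, 1902 (241 left).
Aug has 31 days: +3 → Sep 1, 1902 (238 left).
Sep has 30 days: +30 → Oct 1, 1902 (208 left).
Oct has 31 days: +31 → Nov 1, 1902 (177 left).
Nov has 30 days: +30 → Dec 1, 1902 (147 left).
Dec has 31 days: +31 → Jan 1, 1903 (116 left).
Jan has 31 days: +31 → Feb 1, 1903 (85 left).
Feb has 28 days: +28 → Mar 1, 1903 (57 left).
Mar has 31 days: +31 → Apr 1, 1903 (26 left).
+26 → Apr 27, 1903.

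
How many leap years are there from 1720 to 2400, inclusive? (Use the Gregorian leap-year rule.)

Multiples of 4 in [1720,2400]: 171.
Of those, multiples of 100: 7 (not leap unless ÷400).
Multiples of 400: 2.
Leap years = 171 − 7 + 2 = 166.

166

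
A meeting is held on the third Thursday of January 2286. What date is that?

January 1, 2286 is a Friday.
The first Thursday is therefore January 7 (6 days later).
The third Thursday is 7 + 2×7 = January 21.

January 21, 2286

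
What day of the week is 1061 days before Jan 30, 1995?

First find the weekday of Jan 30, 1995. Doomsday rule: the anchor day for the 1900s is Wednesday. For year 95: 95÷12 = 7 r 11, and 11÷4 = 2, so 7+11+2 = 20.
Wednesday + 20 ≡ Tuesday — that's 1995's doomsday.
In January the doomsday date is Jan 3 (1995 is not a leap year).
Jan 30 is 27 days after Jan 3; 27 mod 7 = 6, so Tuesday + 6 = Monday.
1061 mod 7 = 4, so 1061 days before a Monday is Monday − 4 = Thursday.

Thursday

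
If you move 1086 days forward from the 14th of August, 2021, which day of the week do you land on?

First find the weekday of Aug 14, 2021. Doomsday rule: the anchor day for the 2000s is Tuesday. For year 21: 21÷12 = 1 r 9, and 9÷4 = 2, so 1+9+2 = 12.
Tuesday + 12 ≡ Sunday — that's 2021's doomsday.
In August the doomsday date is Aug 8.
Aug 14 is 6 days after Aug 8; 6 mod 7 = 6, so Sunday + 6 = Saturday.
1086 mod 7 = 1, so 1086 days after a Saturday is Saturday + 1 = Sunday.

Sunday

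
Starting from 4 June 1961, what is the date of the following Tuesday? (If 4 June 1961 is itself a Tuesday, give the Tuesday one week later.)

Jun 4, 1961 is a Sunday.
From Sunday to the next Tuesday is 2 days.
Jun 4, 1961 + 2 = Jun 6, 1961.

June 6, 1961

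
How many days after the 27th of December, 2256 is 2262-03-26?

1915

Dec 27, 2256 → Dec 27, 2257: 365 days.
Dec 27, 2257 → Dec 27, 2258: 365 days.
Dec 27, 2258 → Dec 27, 2259: 365 days.
Dec 27, 2259 → Dec 27, 2260: 366 days (Feb 29, 2260 is in that span).
Dec 27, 2260 → Dec 27, 2261: 365 days.
Dec 27, 2261 → Jan 27, 2262: 31 days (December has 31).
Jan 27, 2262 → Feb 27, 2262: 31 days (January has 31).
Feb 27, 2262 → Mar 26, 2262: 27 days.
Total: 1915 days.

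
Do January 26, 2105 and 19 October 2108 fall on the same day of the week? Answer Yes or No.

From Jan 26, 2105 to Oct 19, 2108 is 1362 days.
1362 mod 7 = 4, so they are different weekdays.
(Jan 26, 2105 is a Monday; Oct 19, 2108 is a Friday.)

No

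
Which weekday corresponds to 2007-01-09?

Tuesday

January 1, 2007 is a Monday.
Jan 1, 2007 → Jan 9, 2007: 8 days.
Total: 8 days.
8 mod 7 = 1, so Monday + 1 = Tuesday.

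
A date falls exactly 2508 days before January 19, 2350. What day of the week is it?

Tuesday

Jan 19, 2350 is a Thursday.
2508 mod 7 = 2, so 2508 days before a Thursday is Thursday − 2 = Tuesday.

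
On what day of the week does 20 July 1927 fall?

January 1, 1927 is a Saturday.
Jan 1, 1927 → Feb 1, 1927: 31 days (January has 31).
Feb 1, 1927 → Mar 1, 1927: 28 days (February has 28).
Mar 1, 1927 → Apr 1, 1927: 31 days (March has 31).
Apr 1, 1927 → May 1, 1927: 30 days (April has 30).
May 1, 1927 → Jun 1, 1927: 31 days (May has 31).
Jun 1, 1927 → Jul 1, 1927: 30 days (June has 30).
Jul 1, 1927 → Jul 20, 1927: 19 days.
Total: 200 days.
200 mod 7 = 4, so Saturday + 4 = Wednesday.

Wednesday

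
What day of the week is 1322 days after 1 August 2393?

Aug 1, 2393 is a Sunday.
1322 mod 7 = 6, so 1322 days after a Sunday is Sunday + 6 = Saturday.

Saturday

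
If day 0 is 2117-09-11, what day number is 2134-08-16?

6183

Sep 11, 2117 → Sep 11, 2118: 365 days.
Sep 11, 2118 → Sep 11, 2119: 365 days.
Sep 11, 2119 → Sep 11, 2120: 366 days (Feb 29, 2120 is in that span).
Sep 11, 2120 → Sep 11, 2121: 365 days.
Sep 11, 2121 → Sep 11, 2122: 365 days.
Sep 11, 2122 → Sep 11, 2123: 365 days.
Sep 11, 2123 → Sep 11, 2124: 366 days (Feb 29, 2124 is in that span).
Sep 11, 2124 → Sep 11, 2125: 365 days.
Sep 11, 2125 → Sep 11, 2126: 365 days.
Sep 11, 2126 → Sep 11, 2127: 365 days.
Sep 11, 2127 → Sep 11, 2128: 366 days (Feb 29, 2128 is in that span).
Sep 11, 2128 → Sep 11, 2129: 365 days.
Sep 11, 2129 → Sep 11, 2130: 365 days.
Sep 11, 2130 → Sep 11, 2131: 365 days.
Sep 11, 2131 → Sep 11, 2132: 366 days (Feb 29, 2132 is in that span).
Sep 11, 2132 → Sep 11, 2133: 365 days.
Sep 11, 2133 → Oct 11, 2133: 30 days (September has 30).
Oct 11, 2133 → Nov 11, 2133: 31 days (October has 31).
Nov 11, 2133 → Dec 11, 2133: 30 days (November has 30).
Dec 11, 2133 → Jan 11, 2134: 31 days (December has 31).
Jan 11, 2134 → Feb 11, 2134: 31 days (January has 31).
Feb 11, 2134 → Mar 11, 2134: 28 days (February has 28).
Mar 11, 2134 → Apr 11, 2134: 31 days (March has 31).
Apr 11, 2134 → May 11, 2134: 30 days (April has 30).
May 11, 2134 → Jun 11, 2134: 31 days (May has 31).
Jun 11, 2134 → Jul 11, 2134: 30 days (June has 30).
Jul 11, 2134 → Aug 11, 2134: 31 days (July has 31).
Aug 11, 2134 → Aug 16, 2134: 5 days.
Total: 6183 days.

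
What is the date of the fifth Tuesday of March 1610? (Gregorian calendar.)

March 30, 1610

March 1, 1610 is a Monday.
The first Tuesday is therefore March 2 (1 days later).
The fifth Tuesday is 2 + 4×7 = March 30.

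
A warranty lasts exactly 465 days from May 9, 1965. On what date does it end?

August 17, 1966

+365 (one year) → May 9, 1966 (100 left).
May has 31 days: +23 → Jun 1, 1966 (77 left).
Jun has 30 days: +30 → Jul 1, 1966 (47 left).
Jul has 31 days: +31 → Aug 1, 1966 (16 left).
+16 → Aug 17, 1966.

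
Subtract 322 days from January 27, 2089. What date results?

March 11, 2088

−27 → Dec 31, 2088 (end of Dec, 31 days; 295 left).
−31 → Nov 30, 2088 (end of Nov, 30 days; 264 left).
−30 → Oct 31, 2088 (end of Oct, 31 days; 234 left).
−31 → Sep 30, 2088 (end of Sep, 30 days; 203 left).
−30 → Aug 31, 2088 (end of Aug, 31 days; 173 left).
−31 → Jul 31, 2088 (end of Jul, 31 days; 142 left).
−31 → Jun 30, 2088 (end of Jun, 30 days; 111 left).
−30 → May 31, 2088 (end of May, 31 days; 81 left).
−31 → Apr 30, 2088 (end of Apr, 30 days; 50 left).
−30 → Mar 31, 2088 (end of Mar, 31 days; 20 left).
−20 → Mar 11, 2088.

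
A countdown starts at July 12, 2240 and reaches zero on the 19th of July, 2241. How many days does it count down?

Jul 12, 2240 → Aug 12, 2240: 31 days (July has 31).
Aug 12, 2240 → Sep 12, 2240: 31 days (August has 31).
Sep 12, 2240 → Oct 12, 2240: 30 days (September has 30).
Oct 12, 2240 → Nov 12, 2240: 31 days (October has 31).
Nov 12, 2240 → Dec 12, 2240: 30 days (November has 30).
Dec 12, 2240 → Jan 12, 2241: 31 days (December has 31).
Jan 12, 2241 → Feb 12, 2241: 31 days (January has 31).
Feb 12, 2241 → Mar 12, 2241: 28 days (February has 28).
Mar 12, 2241 → Apr 12, 2241: 31 days (March has 31).
Apr 12, 2241 → May 12, 2241: 30 days (April has 30).
May 12, 2241 → Jun 12, 2241: 31 days (May has 31).
Jun 12, 2241 → Jul 12, 2241: 30 days (June has 30).
Jul 12, 2241 → Jul 19, 2241: 7 days.
Total: 372 days.

372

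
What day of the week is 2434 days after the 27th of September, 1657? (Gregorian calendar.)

Sep 27, 1657 is a Thursday.
2434 mod 7 = 5, so 2434 days after a Thursday is Thursday + 5 = Tuesday.

Tuesday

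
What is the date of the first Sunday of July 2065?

July 5, 2065

July 1, 2065 is a Wednesday.
The first Sunday is therefore July 5 (4 days later).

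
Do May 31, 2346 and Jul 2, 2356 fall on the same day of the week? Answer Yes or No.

No

From May 31, 2346 to Jul 2, 2356 is 3685 days.
3685 mod 7 = 3, so they are different weekdays.
(May 31, 2346 is a Friday; Jul 2, 2356 is a Monday.)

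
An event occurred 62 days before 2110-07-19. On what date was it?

−19 → Jun 30, 2110 (end of Jun, 30 days; 43 left).
−30 → May 31, 2110 (end of May, 31 days; 13 left).
−13 → May 18, 2110.

May 18, 2110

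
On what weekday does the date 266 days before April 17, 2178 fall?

Friday

Apr 17, 2178 is a Friday.
266 mod 7 = 0, so 266 days before a Friday is Friday − 0 = Friday.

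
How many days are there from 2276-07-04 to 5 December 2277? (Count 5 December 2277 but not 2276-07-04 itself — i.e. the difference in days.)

Jul 4, 2276 → Jul 4, 2277: 365 days.
Jul 4, 2277 → Aug 4, 2277: 31 days (July has 31).
Aug 4, 2277 → Sep 4, 2277: 31 days (August has 31).
Sep 4, 2277 → Oct 4, 2277: 30 days (September has 30).
Oct 4, 2277 → Nov 4, 2277: 31 days (October has 31).
Nov 4, 2277 → Dec 4, 2277: 30 days (November has 30).
Dec 4, 2277 → Dec 5, 2277: 1 days.
Total: 519 days.

519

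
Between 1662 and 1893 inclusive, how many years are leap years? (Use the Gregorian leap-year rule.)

Multiples of 4 in [1662,1893]: 58.
Of those, multiples of 100: 2 (not leap unless ÷400).
Multiples of 400: 0.
Leap years = 58 − 2 + 0 = 56.

56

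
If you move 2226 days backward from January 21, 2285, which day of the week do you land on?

Jan 21, 2285 is a Wednesday.
2226 mod 7 = 0, so 2226 days before a Wednesday is Wednesday − 0 = Wednesday.

Wednesday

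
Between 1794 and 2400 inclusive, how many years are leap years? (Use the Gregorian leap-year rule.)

147

Multiples of 4 in [1794,2400]: 152.
Of those, multiples of 100: 7 (not leap unless ÷400).
Multiples of 400: 2.
Leap years = 152 − 7 + 2 = 147.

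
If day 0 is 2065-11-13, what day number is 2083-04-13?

6360

Nov 13, 2065 → Nov 13, 2066: 365 days.
Nov 13, 2066 → Nov 13, 2067: 365 days.
Nov 13, 2067 → Nov 13, 2068: 366 days (Feb 29, 2068 is in that span).
Nov 13, 2068 → Nov 13, 2069: 365 days.
Nov 13, 2069 → Nov 13, 2070: 365 days.
Nov 13, 2070 → Nov 13, 2071: 365 days.
Nov 13, 2071 → Nov 13, 2072: 366 days (Feb 29, 2072 is in that span).
Nov 13, 2072 → Nov 13, 2073: 365 days.
Nov 13, 2073 → Nov 13, 2074: 365 days.
Nov 13, 2074 → Nov 13, 2075: 365 days.
Nov 13, 2075 → Nov 13, 2076: 366 days (Feb 29, 2076 is in that span).
Nov 13, 2076 → Nov 13, 2077: 365 days.
Nov 13, 2077 → Nov 13, 2078: 365 days.
Nov 13, 2078 → Nov 13, 2079: 365 days.
Nov 13, 2079 → Nov 13, 2080: 366 days (Feb 29, 2080 is in that span).
Nov 13, 2080 → Nov 13, 2081: 365 days.
Nov 13, 2081 → Nov 13, 2082: 365 days.
Nov 13, 2082 → Dec 13, 2082: 30 days (November has 30).
Dec 13, 2082 → Jan 13, 2083: 31 days (December has 31).
Jan 13, 2083 → Feb 13, 2083: 31 days (January has 31).
Feb 13, 2083 → Mar 13, 2083: 28 days (February has 28).
Mar 13, 2083 → Apr 13, 2083: 31 days.
Total: 6360 days.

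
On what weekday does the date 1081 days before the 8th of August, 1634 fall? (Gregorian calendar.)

First find the weekday of Aug 8, 1634. Doomsday rule: the anchor day for the 1600s is Tuesday. For year 34: 34÷12 = 2 r 10, and 10÷4 = 2, so 2+10+2 = 14.
Tuesday + 14 ≡ Tuesday — that's 1634's doomsday.
In August the doomsday date is Aug 8.
Aug 8 is the doomsday itself: Tuesday.
1081 mod 7 = 3, so 1081 days before a Tuesday is Tuesday − 3 = Saturday.

Saturday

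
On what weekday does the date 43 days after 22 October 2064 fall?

Thursday

First find the weekday of Oct 22, 2064. Doomsday rule: the anchor day for the 2000s is Tuesday. For year 64: 64÷12 = 5 r 4, and 4÷4 = 1, so 5+4+1 = 10.
Tuesday + 10 ≡ Friday — that's 2064's doomsday.
In October the doomsday date is Oct 10.
Oct 22 is 12 days after Oct 10; 12 mod 7 = 5, so Friday + 5 = Wednesday.
43 mod 7 = 1, so 43 days after a Wednesday is Wednesday + 1 = Thursday.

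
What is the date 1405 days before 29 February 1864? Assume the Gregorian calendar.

−366 (one year; includes Feb 29, 1864) → Feb 28, 1863 (1039 left).
−365 (one year) → Feb 28, 1862 (674 left).
−365 (one year) → Feb 28, 1861 (309 left).
−28 → Jan 31, 1861 (end of Jan, 31 days; 281 left).
−31 → Dec 31, 1860 (end of Dec, 31 days; 250 left).
−31 → Nov 30, 1860 (end of Nov, 30 days; 219 left).
−30 → Oct 31, 1860 (end of Oct, 31 days; 189 left).
−31 → Sep 30, 1860 (end of Sep, 30 days; 158 left).
−30 → Aug 31, 1860 (end of Aug, 31 days; 128 left).
−31 → Jul 31, 1860 (end of Jul, 31 days; 97 left).
−31 → Jun 30, 1860 (end of Jun, 30 days; 66 left).
−30 → May 31, 1860 (end of May, 31 days; 36 left).
−31 → Apr 30, 1860 (end of Apr, 30 days; 5 left).
−5 → Apr 25, 1860.

April 25, 1860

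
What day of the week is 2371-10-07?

Doomsday rule: the anchor day for the 2300s is Wednesday. For year 71: 71÷12 = 5 r 11, and 11÷4 = 2, so 5+11+2 = 18.
Wednesday + 18 ≡ Sunday — that's 2371's doomsday.
In October the doomsday date is Oct 10.
Oct 7 is 3 days before Oct 10; 3 mod 7 = 3, so Sunday − 3 = Thursday.

Thursday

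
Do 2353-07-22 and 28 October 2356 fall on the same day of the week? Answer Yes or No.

No

From Jul 22, 2353 to Oct 28, 2356 is 1194 days.
1194 mod 7 = 4, so they are different weekdays.
(Jul 22, 2353 is a Wednesday; Oct 28, 2356 is a Sunday.)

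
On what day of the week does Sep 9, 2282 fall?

Saturday

Doomsday rule: the anchor day for the 2200s is Friday. For year 82: 82÷12 = 6 r 10, and 10÷4 = 2, so 6+10+2 = 18.
Friday + 18 ≡ Tuesday — that's 2282's doomsday.
In September the doomsday date is Sep 5.
Sep 9 is 4 days after Sep 5; 4 mod 7 = 4, so Tuesday + 4 = Saturday.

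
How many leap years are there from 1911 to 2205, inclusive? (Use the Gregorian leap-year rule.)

72

Multiples of 4 in [1911,2205]: 74.
Of those, multiples of 100: 3 (not leap unless ÷400).
Multiples of 400: 1.
Leap years = 74 − 3 + 1 = 72.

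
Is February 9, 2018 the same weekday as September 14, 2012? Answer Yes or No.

Yes

From Sep 14, 2012 to Feb 9, 2018 is 1974 days.
1974 mod 7 = 0, so they are the same weekday.
(Sep 14, 2012 is a Friday; Feb 9, 2018 is a Friday.)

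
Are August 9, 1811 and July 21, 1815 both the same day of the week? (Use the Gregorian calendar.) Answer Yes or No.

From Aug 9, 1811 to Jul 21, 1815 is 1442 days.
1442 mod 7 = 0, so they are the same weekday.
(Aug 9, 1811 is a Friday; Jul 21, 1815 is a Friday.)

Yes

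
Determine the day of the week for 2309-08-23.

Monday

Doomsday rule: the anchor day for the 2300s is Wednesday. For year 09: 9÷12 = 0 r 9, and 9÷4 = 2, so 0+9+2 = 11.
Wednesday + 11 ≡ Sunday — that's 2309's doomsday.
In August the doomsday date is Aug 8.
Aug 23 is 15 days after Aug 8; 15 mod 7 = 1, so Sunday + 1 = Monday.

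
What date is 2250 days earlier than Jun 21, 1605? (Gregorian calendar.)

−365 (one year) → Jun 21, 1604 (1885 left).
−366 (one year; includes Feb 29, 1604) → Jun 21, 1603 (1519 left).
−365 (one year) → Jun 21, 1602 (1154 left).
−365 (one year) → Jun 21, 1601 (789 left).
−365 (one year) → Jun 21, 1600 (424 left).
−366 (one year; includes Feb 29, 1600) → Jun 21, 1599 (58 left).
−21 → May 31, 1599 (end of May, 31 days; 37 left).
−31 → Apr 30, 1599 (end of Apr, 30 days; 6 left).
−6 → Apr 24, 1599.

April 24, 1599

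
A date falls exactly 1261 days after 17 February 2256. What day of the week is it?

First find the weekday of Feb 17, 2256. Doomsday rule: the anchor day for the 2200s is Friday. For year 56: 56÷12 = 4 r 8, and 8÷4 = 2, so 4+8+2 = 14.
Friday + 14 ≡ Friday — that's 2256's doomsday.
In February the doomsday date is Feb 29 (2256 is a leap year (divisible by 4)).
Feb 17 is 12 days before Feb 29; 12 mod 7 = 5, so Friday − 5 = Sunday.
1261 mod 7 = 1, so 1261 days after a Sunday is Sunday + 1 = Monday.

Monday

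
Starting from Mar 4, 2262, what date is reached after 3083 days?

August 12, 2270

+365 (one year) → Mar 4, 2263 (2718 left).
+366 (one year; includes Feb 29, 2264) → Mar 4, 2264 (2352 left).
+365 (one year) → Mar 4, 2265 (1987 left).
+365 (one year) → Mar 4, 2266 (1622 left).
+365 (one year) → Mar 4, 2267 (1257 left).
+366 (one year; includes Feb 29, 2268) → Mar 4, 2268 (891 left).
+365 (one year) → Mar 4, 2269 (526 left).
+365 (one year) → Mar 4, 2270 (161 left).
Mar has 31 days: +28 → Apr 1, 2270 (133 left).
Apr has 30 days: +30 → May 1, 2270 (103 left).
May has 31 days: +31 → Jun 1, 2270 (72 left).
Jun has 30 days: +30 → Jul 1, 2270 (42 left).
Jul has 31 days: +31 → Aug 1, 2270 (11 left).
+11 → Aug 12, 2270.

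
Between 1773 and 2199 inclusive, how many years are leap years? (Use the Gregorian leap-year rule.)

103

Multiples of 4 in [1773,2199]: 106.
Of those, multiples of 100: 4 (not leap unless ÷400).
Multiples of 400: 1.
Leap years = 106 − 4 + 1 = 103.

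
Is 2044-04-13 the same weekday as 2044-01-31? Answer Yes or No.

From Jan 31, 2044 to Apr 13, 2044 is 73 days.
73 mod 7 = 3, so they are different weekdays.
(Jan 31, 2044 is a Sunday; Apr 13, 2044 is a Wednesday.)

No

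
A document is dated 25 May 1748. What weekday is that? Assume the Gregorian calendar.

Saturday

Doomsday rule: the anchor day for the 1700s is Sunday. For year 48: 48÷12 = 4 r 0, and 0÷4 = 0, so 4+0+0 = 4.
Sunday + 4 ≡ Thursday — that's 1748's doomsday.
In May the doomsday date is May 9.
May 25 is 16 days after May 9; 16 mod 7 = 2, so Thursday + 2 = Saturday.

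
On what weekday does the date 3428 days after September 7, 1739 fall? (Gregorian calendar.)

Sep 7, 1739 is a Monday.
3428 mod 7 = 5, so 3428 days after a Monday is Monday + 5 = Saturday.

Saturday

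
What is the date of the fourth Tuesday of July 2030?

July 1, 2030 is a Monday.
The first Tuesday is therefore July 2 (1 days later).
The fourth Tuesday is 2 + 3×7 = July 23.

July 23, 2030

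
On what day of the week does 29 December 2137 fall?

Doomsday rule: the anchor day for the 2100s is Sunday. For year 37: 37÷12 = 3 r 1, and 1÷4 = 0, so 3+1+0 = 4.
Sunday + 4 ≡ Thursday — that's 2137's doomsday.
In December the doomsday date is Dec 12.
Dec 29 is 17 days after Dec 12; 17 mod 7 = 3, so Thursday + 3 = Sunday.

Sunday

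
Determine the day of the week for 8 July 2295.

Monday

Doomsday rule: the anchor day for the 2200s is Friday. For year 95: 95÷12 = 7 r 11, and 11÷4 = 2, so 7+11+2 = 20.
Friday + 20 ≡ Thursday — that's 2295's doomsday.
In July the doomsday date is Jul 11.
Jul 8 is 3 days before Jul 11; 3 mod 7 = 3, so Thursday − 3 = Monday.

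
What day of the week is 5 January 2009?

Monday

January 1, 2009 is a Thursday.
Jan 1, 2009 → Jan 5, 2009: 4 days.
Total: 4 days.
4 mod 7 = 4, so Thursday + 4 = Monday.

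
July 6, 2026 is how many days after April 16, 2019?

2638

Apr 16, 2019 → Apr 16, 2020: 366 days (Feb 29, 2020 is in that span).
Apr 16, 2020 → Apr 16, 2021: 365 days.
Apr 16, 2021 → Apr 16, 2022: 365 days.
Apr 16, 2022 → Apr 16, 2023: 365 days.
Apr 16, 2023 → Apr 16, 2024: 366 days (Feb 29, 2024 is in that span).
Apr 16, 2024 → Apr 16, 2025: 365 days.
Apr 16, 2025 → Apr 16, 2026: 365 days.
Apr 16, 2026 → May 16, 2026: 30 days (April has 30).
May 16, 2026 → Jun 16, 2026: 31 days (May has 31).
Jun 16, 2026 → Jul 6, 2026: 20 days.
Total: 2638 days.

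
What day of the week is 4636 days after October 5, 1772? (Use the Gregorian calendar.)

Wednesday

Oct 5, 1772 is a Monday.
4636 mod 7 = 2, so 4636 days after a Monday is Monday + 2 = Wednesday.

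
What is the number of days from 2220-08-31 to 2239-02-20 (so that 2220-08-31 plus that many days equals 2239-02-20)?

6747

Aug 31, 2220 → Aug 31, 2221: 365 days.
Aug 31, 2221 → Aug 31, 2222: 365 days.
Aug 31, 2222 → Aug 31, 2223: 365 days.
Aug 31, 2223 → Aug 31, 2224: 366 days (Feb 29, 2224 is in that span).
Aug 31, 2224 → Aug 31, 2225: 365 days.
Aug 31, 2225 → Aug 31, 2226: 365 days.
Aug 31, 2226 → Aug 31, 2227: 365 days.
Aug 31, 2227 → Aug 31, 2228: 366 days (Feb 29, 2228 is in that span).
Aug 31, 2228 → Aug 31, 2229: 365 days.
Aug 31, 2229 → Aug 31, 2230: 365 days.
Aug 31, 2230 → Aug 31, 2231: 365 days.
Aug 31, 2231 → Aug 31, 2232: 366 days (Feb 29, 2232 is in that span).
Aug 31, 2232 → Aug 31, 2233: 365 days.
Aug 31, 2233 → Aug 31, 2234: 365 days.
Aug 31, 2234 → Aug 31, 2235: 365 days.
Aug 31, 2235 → Aug 31, 2236: 366 days (Feb 29, 2236 is in that span).
Aug 31, 2236 → Aug 31, 2237: 365 days.
Aug 31, 2237 → Aug 31, 2238: 365 days.
Aug 31, 2238 → Sep 30, 2238: 30 days (August has 31).
Sep 30, 2238 → Oct 30, 2238: 30 days (September has 30).
Oct 30, 2238 → Nov 30, 2238: 31 days (October has 31).
Nov 30, 2238 → Dec 30, 2238: 30 days (November has 30).
Dec 30, 2238 → Jan 30, 2239: 31 days (December has 31).
Jan 30, 2239 → Feb 20, 2239: 21 days.
Total: 6747 days.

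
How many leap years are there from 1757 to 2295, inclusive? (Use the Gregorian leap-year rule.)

Multiples of 4 in [1757,2295]: 134.
Of those, multiples of 100: 5 (not leap unless ÷400).
Multiples of 400: 1.
Leap years = 134 − 5 + 1 = 130.

130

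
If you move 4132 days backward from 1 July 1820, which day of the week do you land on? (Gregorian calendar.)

Thursday

First find the weekday of Jul 1, 1820. Doomsday rule: the anchor day for the 1800s is Friday. For year 20: 20÷12 = 1 r 8, and 8÷4 = 2, so 1+8+2 = 11.
Friday + 11 ≡ Tuesday — that's 1820's doomsday.
In July the doomsday date is Jul 11.
Jul 1 is 10 days before Jul 11; 10 mod 7 = 3, so Tuesday − 3 = Saturday.
4132 mod 7 = 2, so 4132 days before a Saturday is Saturday − 2 = Thursday.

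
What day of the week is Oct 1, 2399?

Doomsday rule: the anchor day for the 2300s is Wednesday. For year 99: 99÷12 = 8 r 3, and 3÷4 = 0, so 8+3+0 = 11.
Wednesday + 11 ≡ Sunday — that's 2399's doomsday.
In October the doomsday date is Oct 10.
Oct 1 is 9 days before Oct 10; 9 mod 7 = 2, so Sunday − 2 = Friday.

Friday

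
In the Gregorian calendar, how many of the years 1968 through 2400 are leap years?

Multiples of 4 in [1968,2400]: 109.
Of those, multiples of 100: 5 (not leap unless ÷400).
Multiples of 400: 2.
Leap years = 109 − 5 + 2 = 106.

106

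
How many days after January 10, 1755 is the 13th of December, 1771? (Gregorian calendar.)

Jan 10, 1755 → Jan 10, 1756: 365 days.
Jan 10, 1756 → Jan 10, 1757: 366 days (Feb 29, 1756 is in that span).
Jan 10, 1757 → Jan 10, 1758: 365 days.
Jan 10, 1758 → Jan 10, 1759: 365 days.
Jan 10, 1759 → Jan 10, 1760: 365 days.
Jan 10, 1760 → Jan 10, 1761: 366 days (Feb 29, 1760 is in that span).
Jan 10, 1761 → Jan 10, 1762: 365 days.
Jan 10, 1762 → Jan 10, 1763: 365 days.
Jan 10, 1763 → Jan 10, 1764: 365 days.
Jan 10, 1764 → Jan 10, 1765: 366 days (Feb 29, 1764 is in that span).
Jan 10, 1765 → Jan 10, 1766: 365 days.
Jan 10, 1766 → Jan 10, 1767: 365 days.
Jan 10, 1767 → Jan 10, 1768: 365 days.
Jan 10, 1768 → Jan 10, 1769: 366 days (Feb 29, 1768 is in that span).
Jan 10, 1769 → Jan 10, 1770: 365 days.
Jan 10, 1770 → Jan 10, 1771: 365 days.
Jan 10, 1771 → Feb 10, 1771: 31 days (January has 31).
Feb 10, 1771 → Mar 10, 1771: 28 days (February has 28).
Mar 10, 1771 → Apr 10, 1771: 31 days (March has 31).
Apr 10, 1771 → May 10, 1771: 30 days (April has 30).
May 10, 1771 → Jun 10, 1771: 31 days (May has 31).
Jun 10, 1771 → Jul 10, 1771: 30 days (June has 30).
Jul 10, 1771 → Aug 10, 1771: 31 days (July has 31).
Aug 10, 1771 → Sep 10, 1771: 31 days (August has 31).
Sep 10, 1771 → Oct 10, 1771: 30 days (September has 30).
Oct 10, 1771 → Nov 10, 1771: 31 days (October has 31).
Nov 10, 1771 → Dec 10, 1771: 30 days (November has 30).
Dec 10, 1771 → Dec 13, 1771: 3 days.
Total: 6181 days.

6181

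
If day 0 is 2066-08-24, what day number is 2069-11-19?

Aug 24, 2066 → Aug 24, 2067: 365 days.
Aug 24, 2067 → Aug 24, 2068: 366 days (Feb 29, 2068 is in that span).
Aug 24, 2068 → Aug 24, 2069: 365 days.
Aug 24, 2069 → Sep 24, 2069: 31 days (August has 31).
Sep 24, 2069 → Oct 24, 2069: 30 days (September has 30).
Oct 24, 2069 → Nov 19, 2069: 26 days.
Total: 1183 days.

1183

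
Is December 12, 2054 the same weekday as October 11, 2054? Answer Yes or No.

From Oct 11, 2054 to Dec 12, 2054 is 62 days.
62 mod 7 = 6, so they are different weekdays.
(Oct 11, 2054 is a Sunday; Dec 12, 2054 is a Saturday.)

No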